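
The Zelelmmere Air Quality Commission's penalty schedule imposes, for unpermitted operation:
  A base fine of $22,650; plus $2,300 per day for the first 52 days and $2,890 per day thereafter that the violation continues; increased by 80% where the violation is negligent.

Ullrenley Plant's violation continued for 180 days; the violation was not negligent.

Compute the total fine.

$512,170

First 52 days: 52 × $2,300 = $119,600
Remaining days: (180 − 52) × $2,890 = $369,920
Per-day component: $119,600 + $369,920 = $489,520
Base plus per-day: $22,650 + $489,520 = $512,170
The violation was not negligent: no 80% increase.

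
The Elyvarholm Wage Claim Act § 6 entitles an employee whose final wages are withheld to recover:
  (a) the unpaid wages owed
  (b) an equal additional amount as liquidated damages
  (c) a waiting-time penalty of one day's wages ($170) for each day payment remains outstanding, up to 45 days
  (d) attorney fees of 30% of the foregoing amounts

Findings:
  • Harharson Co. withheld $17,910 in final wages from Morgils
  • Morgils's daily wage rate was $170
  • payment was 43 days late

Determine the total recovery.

Total award: $56,069

Liquidated damages (equal amount): $17,910
Penalty days: min(43, 45) = 43
Waiting-time penalty: 43 × $170 = $7,310
Subtotal: $17,910 + $17,910 + $7,310 = $43,130
Attorney fees: 30% of $43,130 = $12,939
Total award: $43,130 + $12,939 = $56,069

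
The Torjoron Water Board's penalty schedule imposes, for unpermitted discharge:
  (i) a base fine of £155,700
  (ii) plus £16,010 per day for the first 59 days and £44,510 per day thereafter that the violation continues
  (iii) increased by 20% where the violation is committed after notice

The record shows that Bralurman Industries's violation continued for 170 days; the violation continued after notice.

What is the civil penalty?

Civil penalty: £7,249,080

First 59 days: 59 × £16,010 = £944,590
Remaining days: (170 − 59) × £44,510 = £4,940,610
Per-day component: £944,590 + £4,940,610 = £5,885,200
Base plus per-day: £155,700 + £5,885,200 = £6,040,900
Enhancement: 20% of £6,040,900 = £1,208,180
Enhanced fine: £6,040,900 + £1,208,180 = £7,249,080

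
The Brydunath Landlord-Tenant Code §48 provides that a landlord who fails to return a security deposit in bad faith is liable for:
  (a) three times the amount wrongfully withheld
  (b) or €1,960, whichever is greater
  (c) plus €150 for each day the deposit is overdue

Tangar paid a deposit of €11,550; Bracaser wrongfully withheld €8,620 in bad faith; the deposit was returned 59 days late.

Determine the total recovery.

Recovery: €34,710

Trebled: 3 × €8,620 = €25,860
Minimum €1,960: €25,860 meets the minimum, no increase.
Late-return penalty: 59 × €150 = €8,850
Damages plus late penalty: €25,860 + €8,850 = €34,710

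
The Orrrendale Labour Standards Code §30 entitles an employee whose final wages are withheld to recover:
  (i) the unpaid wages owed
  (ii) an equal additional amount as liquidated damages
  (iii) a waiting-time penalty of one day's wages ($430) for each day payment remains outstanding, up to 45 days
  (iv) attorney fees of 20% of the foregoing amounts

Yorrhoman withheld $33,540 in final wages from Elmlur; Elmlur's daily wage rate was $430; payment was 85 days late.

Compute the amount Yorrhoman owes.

Liquidated damages (equal amount): $33,540
Penalty days: min(85, 45) = 45
Waiting-time penalty: 45 × $430 = $19,350
Subtotal: $33,540 + $33,540 + $19,350 = $86,430
Attorney fees: 20% of $86,430 = $17,286
Total award: $86,430 + $17,286 = $103,716

$103,716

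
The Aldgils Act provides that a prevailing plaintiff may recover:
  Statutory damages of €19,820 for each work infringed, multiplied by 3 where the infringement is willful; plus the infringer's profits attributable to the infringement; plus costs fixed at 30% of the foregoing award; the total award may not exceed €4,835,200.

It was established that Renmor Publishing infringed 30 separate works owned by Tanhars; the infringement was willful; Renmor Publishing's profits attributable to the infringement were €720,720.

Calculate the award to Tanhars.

Award: €3,255,876

Statutory damages: 30 × €19,820 = €594,600
Trebled: 3 × €594,600 = €1,783,800
Combined award: €1,783,800 + €720,720 = €2,504,520
Costs: 30% of €2,504,520 = €751,356
Award plus costs: €2,504,520 + €751,356 = €3,255,876
Cap at €4,835,200: €3,255,876 is within the cap, no reduction.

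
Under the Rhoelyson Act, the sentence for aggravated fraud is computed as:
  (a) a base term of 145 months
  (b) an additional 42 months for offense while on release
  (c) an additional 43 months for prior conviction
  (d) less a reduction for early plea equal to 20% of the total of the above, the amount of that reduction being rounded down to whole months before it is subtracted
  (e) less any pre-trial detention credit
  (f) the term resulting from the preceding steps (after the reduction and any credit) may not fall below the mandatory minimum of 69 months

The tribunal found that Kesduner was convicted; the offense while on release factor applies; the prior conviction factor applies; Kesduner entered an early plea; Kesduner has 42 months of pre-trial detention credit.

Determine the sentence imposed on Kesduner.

Offense while on release enhancement: +42 months
Prior conviction enhancement: +43 months
Adjusted term: 145 months + 42 months + 43 months = 230 months
Early plea reduction: 20% of 230 months = 46 months (rounded down)
After reduction: 230 − 46 = 184 months
Less pre-trial detention credit: 184 months − 42 months = 142 months
Minimum 69 months: 142 months meets the minimum, no increase.

142 months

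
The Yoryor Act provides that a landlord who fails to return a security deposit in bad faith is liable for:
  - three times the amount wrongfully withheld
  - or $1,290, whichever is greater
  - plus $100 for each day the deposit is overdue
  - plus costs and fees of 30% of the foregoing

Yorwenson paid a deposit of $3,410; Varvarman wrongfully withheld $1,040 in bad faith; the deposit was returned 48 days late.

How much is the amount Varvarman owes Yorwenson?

$10,296

Trebled: 3 × $1,040 = $3,120
Minimum $1,290: $3,120 meets the minimum, no increase.
Late-return penalty: 48 × $100 = $4,800
Damages plus late penalty: $3,120 + $4,800 = $7,920
Costs and fees: 30% of $7,920 = $2,376
Total recovery: $7,920 + $2,376 = $10,296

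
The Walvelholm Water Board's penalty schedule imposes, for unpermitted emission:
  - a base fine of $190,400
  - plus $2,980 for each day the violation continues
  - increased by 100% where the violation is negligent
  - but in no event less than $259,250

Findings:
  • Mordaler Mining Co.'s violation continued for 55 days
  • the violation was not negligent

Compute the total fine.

$354,300

Per-day component: 55 × $2,980 = $163,900
Base plus per-day: $190,400 + $163,900 = $354,300
The violation was not negligent: no 100% increase.
Minimum $259,250: $354,300 meets the minimum, no increase.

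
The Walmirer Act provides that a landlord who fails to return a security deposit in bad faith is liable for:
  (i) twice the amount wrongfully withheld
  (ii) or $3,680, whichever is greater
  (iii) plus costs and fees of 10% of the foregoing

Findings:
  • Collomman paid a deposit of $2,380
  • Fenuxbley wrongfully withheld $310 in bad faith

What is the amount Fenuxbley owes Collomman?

Doubled: 2 × $310 = $620
Minimum $3,680: $620 is below the minimum → $3,680
Costs and fees: 10% of $3,680 = $368
Total recovery: $3,680 + $368 = $4,048

$4,048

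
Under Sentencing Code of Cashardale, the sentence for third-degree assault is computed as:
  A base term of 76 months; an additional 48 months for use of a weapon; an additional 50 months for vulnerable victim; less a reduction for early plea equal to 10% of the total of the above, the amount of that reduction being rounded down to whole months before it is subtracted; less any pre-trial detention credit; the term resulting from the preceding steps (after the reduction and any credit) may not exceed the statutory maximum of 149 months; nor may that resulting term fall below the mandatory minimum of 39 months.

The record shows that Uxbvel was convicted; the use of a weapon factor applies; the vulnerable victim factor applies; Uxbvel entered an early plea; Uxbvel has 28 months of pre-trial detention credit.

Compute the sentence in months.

Sentence: 129 months

Use of a weapon enhancement: +48 months
Vulnerable victim enhancement: +50 months
Adjusted term: 76 months + 48 months + 50 months = 174 months
Early plea reduction: 10% of 174 months = 17 months (rounded down)
After reduction: 174 − 17 = 157 months
Less pre-trial detention credit: 157 months − 28 months = 129 months
Cap at 149 months: 129 months is within the cap, no reduction.
Minimum 39 months: 129 months meets the minimum, no increase.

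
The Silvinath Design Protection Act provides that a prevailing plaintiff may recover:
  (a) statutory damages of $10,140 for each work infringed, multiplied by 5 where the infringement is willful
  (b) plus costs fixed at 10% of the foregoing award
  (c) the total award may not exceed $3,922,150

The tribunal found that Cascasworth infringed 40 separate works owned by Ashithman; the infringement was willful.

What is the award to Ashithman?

Award: $2,230,800

Statutory damages: 40 × $10,140 = $405,600
Multiplied by 5: 5 × $405,600 = $2,028,000
Costs: 10% of $2,028,000 = $202,800
Award plus costs: $2,028,000 + $202,800 = $2,230,800
Cap at $3,922,150: $2,230,800 is within the cap, no reduction.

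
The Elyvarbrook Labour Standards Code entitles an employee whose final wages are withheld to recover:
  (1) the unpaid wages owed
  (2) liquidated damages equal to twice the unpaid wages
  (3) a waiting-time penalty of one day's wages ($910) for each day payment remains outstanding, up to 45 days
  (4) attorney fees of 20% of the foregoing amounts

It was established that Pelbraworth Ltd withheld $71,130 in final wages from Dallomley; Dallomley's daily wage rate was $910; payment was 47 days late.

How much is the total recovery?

$305,208

Doubled: 2 × $71,130 = $142,260
Penalty days: min(47, 45) = 45
Waiting-time penalty: 45 × $910 = $40,950
Subtotal: $71,130 + $142,260 + $40,950 = $254,340
Attorney fees: 20% of $254,340 = $50,868
Total award: $254,340 + $50,868 = $305,208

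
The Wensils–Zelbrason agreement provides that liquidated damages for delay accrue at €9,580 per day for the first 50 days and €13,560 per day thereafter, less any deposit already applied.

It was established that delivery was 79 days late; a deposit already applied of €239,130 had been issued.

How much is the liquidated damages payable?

€633,110

First 50 days: 50 × €9,580 = €479,000
Remaining days: (79 − 50) × €13,560 = €393,240
Accrued per-day damages: €479,000 + €393,240 = €872,240
Less deposit already applied: €872,240 − €239,130 = €633,110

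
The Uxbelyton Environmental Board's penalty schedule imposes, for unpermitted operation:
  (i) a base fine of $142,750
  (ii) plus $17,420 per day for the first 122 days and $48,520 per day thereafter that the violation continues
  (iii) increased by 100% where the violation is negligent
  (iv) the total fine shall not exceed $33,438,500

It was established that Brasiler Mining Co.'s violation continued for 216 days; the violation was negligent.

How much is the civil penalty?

First 122 days: 122 × $17,420 = $2,125,240
Remaining days: (216 − 122) × $48,520 = $4,560,880
Per-day component: $2,125,240 + $4,560,880 = $6,686,120
Base plus per-day: $142,750 + $6,686,120 = $6,828,870
Enhancement: 100% of $6,828,870 = $6,828,870
Enhanced fine: $6,828,870 + $6,828,870 = $13,657,740
Cap at $33,438,500: $13,657,740 is within the cap, no reduction.

$13,657,740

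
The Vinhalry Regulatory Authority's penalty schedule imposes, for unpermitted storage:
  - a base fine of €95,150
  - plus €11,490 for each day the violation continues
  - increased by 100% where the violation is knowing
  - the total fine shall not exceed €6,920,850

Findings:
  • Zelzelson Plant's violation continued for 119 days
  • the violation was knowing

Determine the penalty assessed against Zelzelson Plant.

€2,924,920

Per-day component: 119 × €11,490 = €1,367,310
Base plus per-day: €95,150 + €1,367,310 = €1,462,460
Enhancement: 100% of €1,462,460 = €1,462,460
Enhanced fine: €1,462,460 + €1,462,460 = €2,924,920
Cap at €6,920,850: €2,924,920 is within the cap, no reduction.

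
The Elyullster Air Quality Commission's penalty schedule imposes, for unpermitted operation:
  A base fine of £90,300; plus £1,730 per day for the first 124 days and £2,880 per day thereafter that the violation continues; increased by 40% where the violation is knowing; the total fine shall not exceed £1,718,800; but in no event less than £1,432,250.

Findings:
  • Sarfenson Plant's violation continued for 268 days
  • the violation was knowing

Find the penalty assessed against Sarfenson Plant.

£1,432,250

First 124 days: 124 × £1,730 = £214,520
Remaining days: (268 − 124) × £2,880 = £414,720
Per-day component: £214,520 + £414,720 = £629,240
Base plus per-day: £90,300 + £629,240 = £719,540
Enhancement: 40% of £719,540 = £287,816
Enhanced fine: £719,540 + £287,816 = £1,007,356
Cap at £1,718,800: £1,007,356 is within the cap, no reduction.
Minimum £1,432,250: £1,007,356 is below the minimum → £1,432,250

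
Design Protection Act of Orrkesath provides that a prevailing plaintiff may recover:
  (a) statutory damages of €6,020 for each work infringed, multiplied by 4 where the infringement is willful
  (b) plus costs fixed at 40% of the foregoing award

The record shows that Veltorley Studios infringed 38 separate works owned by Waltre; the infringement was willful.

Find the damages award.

Statutory damages: 38 × €6,020 = €228,760
Multiplied by 4: 4 × €228,760 = €915,040
Costs: 40% of €915,040 = €366,016
Award plus costs: €915,040 + €366,016 = €1,281,056

€1,281,056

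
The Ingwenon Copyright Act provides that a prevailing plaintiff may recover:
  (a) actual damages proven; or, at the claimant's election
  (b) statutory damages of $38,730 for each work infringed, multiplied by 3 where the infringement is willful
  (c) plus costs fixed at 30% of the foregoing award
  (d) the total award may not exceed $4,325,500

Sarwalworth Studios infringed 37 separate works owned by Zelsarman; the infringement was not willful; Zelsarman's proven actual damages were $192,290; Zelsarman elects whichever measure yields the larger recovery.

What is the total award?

$1,862,913

Statutory damages: 37 × $38,730 = $1,433,010
Infringement not willful: no ×3 enhancement.
Greater of actual damages ($192,290) or statutory damages ($1,433,010): $1,433,010
Costs: 30% of $1,433,010 = $429,903
Award plus costs: $1,433,010 + $429,903 = $1,862,913
Cap at $4,325,500: $1,862,913 is within the cap, no reduction.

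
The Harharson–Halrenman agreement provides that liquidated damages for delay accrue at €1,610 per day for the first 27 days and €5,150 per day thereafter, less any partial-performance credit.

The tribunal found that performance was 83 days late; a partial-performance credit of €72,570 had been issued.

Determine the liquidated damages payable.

€259,300

First 27 days: 27 × €1,610 = €43,470
Remaining days: (83 − 27) × €5,150 = €288,400
Accrued per-day damages: €43,470 + €288,400 = €331,870
Less partial-performance credit: €331,870 − €72,570 = €259,300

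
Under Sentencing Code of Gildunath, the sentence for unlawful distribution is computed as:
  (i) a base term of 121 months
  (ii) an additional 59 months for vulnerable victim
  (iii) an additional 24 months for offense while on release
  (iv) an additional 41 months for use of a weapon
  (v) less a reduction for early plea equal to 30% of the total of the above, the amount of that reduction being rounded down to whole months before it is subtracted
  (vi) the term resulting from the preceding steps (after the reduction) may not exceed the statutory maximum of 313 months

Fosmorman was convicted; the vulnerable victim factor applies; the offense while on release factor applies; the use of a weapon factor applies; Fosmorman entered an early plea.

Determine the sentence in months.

Vulnerable victim enhancement: +59 months
Offense while on release enhancement: +24 months
Use of a weapon enhancement: +41 months
Adjusted term: 121 months + 59 months + 24 months + 41 months = 245 months
Early plea reduction: 30% of 245 months = 73 months (rounded down)
After reduction: 245 − 73 = 172 months
Cap at 313 months: 172 months is within the cap, no reduction.

172 months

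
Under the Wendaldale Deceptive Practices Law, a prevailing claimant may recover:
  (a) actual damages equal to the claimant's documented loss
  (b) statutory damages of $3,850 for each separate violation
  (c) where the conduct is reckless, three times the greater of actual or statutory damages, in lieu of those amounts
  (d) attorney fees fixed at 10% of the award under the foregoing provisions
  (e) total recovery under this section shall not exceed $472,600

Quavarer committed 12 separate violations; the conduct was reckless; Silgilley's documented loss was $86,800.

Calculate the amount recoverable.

Statutory damages: 12 × $3,850 = $46,200
Greater of actual damages ($86,800) or statutory damages ($46,200): $86,800
Trebled: 3 × $86,800 = $260,400
Attorney fees: 10% of $260,400 = $26,040
Total before cap: $260,400 + $26,040 = $286,440
Cap at $472,600: $286,440 is within the cap, no reduction.

$286,440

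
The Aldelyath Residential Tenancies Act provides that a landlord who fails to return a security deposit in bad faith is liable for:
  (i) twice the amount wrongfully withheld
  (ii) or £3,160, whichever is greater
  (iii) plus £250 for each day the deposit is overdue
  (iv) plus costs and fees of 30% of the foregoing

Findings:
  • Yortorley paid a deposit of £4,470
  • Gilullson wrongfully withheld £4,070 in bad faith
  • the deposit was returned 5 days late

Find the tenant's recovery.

Doubled: 2 × £4,070 = £8,140
Minimum £3,160: £8,140 meets the minimum, no increase.
Late-return penalty: 5 × £250 = £1,250
Damages plus late penalty: £8,140 + £1,250 = £9,390
Costs and fees: 30% of £9,390 = £2,817
Total recovery: £9,390 + £2,817 = £12,207

£12,207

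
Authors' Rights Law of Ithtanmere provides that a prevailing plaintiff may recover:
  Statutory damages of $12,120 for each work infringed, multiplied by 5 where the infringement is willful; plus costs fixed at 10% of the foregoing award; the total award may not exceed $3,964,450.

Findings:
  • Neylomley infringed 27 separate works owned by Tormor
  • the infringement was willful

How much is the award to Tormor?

Statutory damages: 27 × $12,120 = $327,240
Multiplied by 5: 5 × $327,240 = $1,636,200
Costs: 10% of $1,636,200 = $163,620
Award plus costs: $1,636,200 + $163,620 = $1,799,820
Cap at $3,964,450: $1,799,820 is within the cap, no reduction.

Award: $1,799,820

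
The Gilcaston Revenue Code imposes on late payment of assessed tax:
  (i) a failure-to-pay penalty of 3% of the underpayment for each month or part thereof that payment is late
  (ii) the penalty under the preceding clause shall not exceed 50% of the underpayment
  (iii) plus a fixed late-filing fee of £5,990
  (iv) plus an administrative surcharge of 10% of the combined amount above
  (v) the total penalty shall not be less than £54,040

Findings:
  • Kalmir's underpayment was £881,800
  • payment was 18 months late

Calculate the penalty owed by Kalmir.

£491,579

Accrued rate: 3% × 18 = 54%, capped at 50% → 50%
Failure-to-pay penalty: 50% of £881,800 = £440,900
Penalty before surcharge: £440,900 + £5,990 = £446,890
Administrative surcharge: 10% of £446,890 = £44,689
Total penalty: £446,890 + £44,689 = £491,579
Minimum £54,040: £491,579 meets the minimum, no increase.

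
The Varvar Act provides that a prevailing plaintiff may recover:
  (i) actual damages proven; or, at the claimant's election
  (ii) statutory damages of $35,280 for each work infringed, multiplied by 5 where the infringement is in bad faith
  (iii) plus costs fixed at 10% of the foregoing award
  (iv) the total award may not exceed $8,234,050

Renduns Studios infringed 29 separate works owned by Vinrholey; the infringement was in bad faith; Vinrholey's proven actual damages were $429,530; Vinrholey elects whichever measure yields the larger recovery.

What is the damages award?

Statutory damages: 29 × $35,280 = $1,023,120
Multiplied by 5: 5 × $1,023,120 = $5,115,600
Greater of actual damages ($429,530) or enhanced statutory damages ($5,115,600): $5,115,600
Costs: 10% of $5,115,600 = $511,560
Award plus costs: $5,115,600 + $511,560 = $5,627,160
Cap at $8,234,050: $5,627,160 is within the cap, no reduction.

Award: $5,627,160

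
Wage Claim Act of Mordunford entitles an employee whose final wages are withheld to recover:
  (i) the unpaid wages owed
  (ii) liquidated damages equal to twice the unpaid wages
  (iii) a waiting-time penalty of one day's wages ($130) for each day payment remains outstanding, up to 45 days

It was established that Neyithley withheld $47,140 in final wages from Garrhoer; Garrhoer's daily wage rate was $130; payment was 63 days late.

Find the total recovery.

Doubled: 2 × $47,140 = $94,280
Penalty days: min(63, 45) = 45
Waiting-time penalty: 45 × $130 = $5,850
Total award: $47,140 + $94,280 + $5,850 = $147,270

$147,270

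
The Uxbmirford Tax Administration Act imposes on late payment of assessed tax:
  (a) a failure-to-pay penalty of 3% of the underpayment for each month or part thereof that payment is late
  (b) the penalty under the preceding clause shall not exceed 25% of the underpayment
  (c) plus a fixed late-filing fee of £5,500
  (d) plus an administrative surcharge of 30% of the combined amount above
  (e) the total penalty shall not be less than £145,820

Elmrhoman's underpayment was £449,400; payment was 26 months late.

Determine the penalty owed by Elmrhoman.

£153,205

Accrued rate: 3% × 26 = 78%, capped at 25% → 25%
Failure-to-pay penalty: 25% of £449,400 = £112,350
Penalty before surcharge: £112,350 + £5,500 = £117,850
Administrative surcharge: 30% of £117,850 = £35,355
Total penalty: £117,850 + £35,355 = £153,205
Minimum £145,820: £153,205 meets the minimum, no increase.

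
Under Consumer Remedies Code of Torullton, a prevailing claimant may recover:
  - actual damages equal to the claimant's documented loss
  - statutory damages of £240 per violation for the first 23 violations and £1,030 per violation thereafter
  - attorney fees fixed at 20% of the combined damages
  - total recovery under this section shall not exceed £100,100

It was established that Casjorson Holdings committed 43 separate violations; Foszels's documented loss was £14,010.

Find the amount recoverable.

£48,156

First 23 violations: 23 × £240 = £5,520
Remaining violations: (43 − 23) × £1,030 = £20,600
Statutory damages: £5,520 + £20,600 = £26,120
Combined damages: £14,010 + £26,120 = £40,130
Attorney fees: 20% of £40,130 = £8,026
Total before cap: £40,130 + £8,026 = £48,156
Cap at £100,100: £48,156 is within the cap, no reduction.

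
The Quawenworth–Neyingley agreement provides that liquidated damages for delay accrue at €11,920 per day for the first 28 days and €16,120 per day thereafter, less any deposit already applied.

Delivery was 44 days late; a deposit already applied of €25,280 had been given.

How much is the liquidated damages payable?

First 28 days: 28 × €11,920 = €333,760
Remaining days: (44 − 28) × €16,120 = €257,920
Accrued per-day damages: €333,760 + €257,920 = €591,680
Less deposit already applied: €591,680 − €25,280 = €566,400

€566,400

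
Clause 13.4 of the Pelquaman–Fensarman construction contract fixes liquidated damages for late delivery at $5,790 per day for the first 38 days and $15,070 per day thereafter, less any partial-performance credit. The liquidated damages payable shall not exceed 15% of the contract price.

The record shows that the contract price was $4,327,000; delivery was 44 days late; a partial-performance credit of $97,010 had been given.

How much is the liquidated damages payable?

$213,430

First 38 days: 38 × $5,790 = $220,020
Remaining days: (44 − 38) × $15,070 = $90,420
Accrued per-day damages: $220,020 + $90,420 = $310,440
Less partial-performance credit: $310,440 − $97,010 = $213,430
Cap: 15% of $4,327,000 = $649,050
Cap at $649,050: $213,430 is within the cap, no reduction.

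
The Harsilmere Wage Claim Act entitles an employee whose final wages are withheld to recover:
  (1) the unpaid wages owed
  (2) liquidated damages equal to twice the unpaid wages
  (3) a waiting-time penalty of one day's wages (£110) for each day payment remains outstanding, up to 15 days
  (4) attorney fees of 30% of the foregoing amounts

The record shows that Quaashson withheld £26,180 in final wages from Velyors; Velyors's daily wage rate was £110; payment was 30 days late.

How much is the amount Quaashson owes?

£104,247

Doubled: 2 × £26,180 = £52,360
Penalty days: min(30, 15) = 15
Waiting-time penalty: 15 × £110 = £1,650
Subtotal: £26,180 + £52,360 + £1,650 = £80,190
Attorney fees: 30% of £80,190 = £24,057
Total award: £80,190 + £24,057 = £104,247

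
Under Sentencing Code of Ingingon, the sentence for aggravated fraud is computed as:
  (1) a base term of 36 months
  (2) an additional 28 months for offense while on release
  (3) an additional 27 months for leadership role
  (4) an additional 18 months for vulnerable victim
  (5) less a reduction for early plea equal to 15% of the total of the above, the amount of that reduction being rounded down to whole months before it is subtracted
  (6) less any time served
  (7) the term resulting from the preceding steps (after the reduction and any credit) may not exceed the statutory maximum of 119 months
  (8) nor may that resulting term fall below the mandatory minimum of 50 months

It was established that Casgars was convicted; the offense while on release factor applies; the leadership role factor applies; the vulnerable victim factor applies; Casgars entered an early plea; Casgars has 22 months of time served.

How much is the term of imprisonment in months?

71 months

Offense while on release enhancement: +28 months
Leadership role enhancement: +27 months
Vulnerable victim enhancement: +18 months
Adjusted term: 36 months + 28 months + 27 months + 18 months = 109 months
Early plea reduction: 15% of 109 months = 16 months (rounded down)
After reduction: 109 − 16 = 93 months
Less time served: 93 months − 22 months = 71 months
Cap at 119 months: 71 months is within the cap, no reduction.
Minimum 50 months: 71 months meets the minimum, no increase.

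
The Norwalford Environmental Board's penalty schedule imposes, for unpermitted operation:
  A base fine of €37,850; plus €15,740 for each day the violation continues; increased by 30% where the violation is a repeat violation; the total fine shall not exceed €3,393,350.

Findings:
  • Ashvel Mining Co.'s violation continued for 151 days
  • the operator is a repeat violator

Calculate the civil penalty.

Civil penalty: €3,138,967

Per-day component: 151 × €15,740 = €2,376,740
Base plus per-day: €37,850 + €2,376,740 = €2,414,590
Enhancement: 30% of €2,414,590 = €724,377
Enhanced fine: €2,414,590 + €724,377 = €3,138,967
Cap at €3,393,350: €3,138,967 is within the cap, no reduction.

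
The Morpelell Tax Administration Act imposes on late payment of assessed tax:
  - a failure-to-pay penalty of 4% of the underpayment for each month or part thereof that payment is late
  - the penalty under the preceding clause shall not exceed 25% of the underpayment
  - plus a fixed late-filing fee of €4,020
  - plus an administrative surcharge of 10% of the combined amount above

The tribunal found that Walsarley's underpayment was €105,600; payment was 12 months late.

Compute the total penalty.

Accrued rate: 4% × 12 = 48%, capped at 25% → 25%
Failure-to-pay penalty: 25% of €105,600 = €26,400
Penalty before surcharge: €26,400 + €4,020 = €30,420
Administrative surcharge: 10% of €30,420 = €3,042
Total penalty: €30,420 + €3,042 = €33,462

Penalty: €33,462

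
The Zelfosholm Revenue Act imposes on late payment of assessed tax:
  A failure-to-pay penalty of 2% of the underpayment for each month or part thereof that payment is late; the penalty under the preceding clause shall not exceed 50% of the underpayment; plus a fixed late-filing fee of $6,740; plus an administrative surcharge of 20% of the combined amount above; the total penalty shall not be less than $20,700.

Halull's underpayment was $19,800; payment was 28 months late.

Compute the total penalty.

$20,700

Accrued rate: 2% × 28 = 56%, capped at 50% → 50%
Failure-to-pay penalty: 50% of $19,800 = $9,900
Penalty before surcharge: $9,900 + $6,740 = $16,640
Administrative surcharge: 20% of $16,640 = $3,328
Total penalty: $16,640 + $3,328 = $19,968
Minimum $20,700: $19,968 is below the minimum → $20,700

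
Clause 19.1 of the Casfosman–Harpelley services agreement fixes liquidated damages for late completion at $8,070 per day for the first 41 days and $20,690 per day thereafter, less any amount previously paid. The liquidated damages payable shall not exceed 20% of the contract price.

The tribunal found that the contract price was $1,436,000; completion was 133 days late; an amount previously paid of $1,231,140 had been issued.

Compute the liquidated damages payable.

$287,200

First 41 days: 41 × $8,070 = $330,870
Remaining days: (133 − 41) × $20,690 = $1,903,480
Accrued per-day damages: $330,870 + $1,903,480 = $2,234,350
Less amount previously paid: $2,234,350 − $1,231,140 = $1,003,210
Cap: 20% of $1,436,000 = $287,200
Cap at $287,200: $1,003,210 exceeds the cap → $287,200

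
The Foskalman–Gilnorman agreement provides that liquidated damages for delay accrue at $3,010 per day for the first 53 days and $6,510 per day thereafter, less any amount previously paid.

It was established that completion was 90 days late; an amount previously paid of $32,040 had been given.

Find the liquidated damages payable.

Liquidated damages: $368,360

First 53 days: 53 × $3,010 = $159,530
Remaining days: (90 − 53) × $6,510 = $240,870
Accrued per-day damages: $159,530 + $240,870 = $400,400
Less amount previously paid: $400,400 − $32,040 = $368,360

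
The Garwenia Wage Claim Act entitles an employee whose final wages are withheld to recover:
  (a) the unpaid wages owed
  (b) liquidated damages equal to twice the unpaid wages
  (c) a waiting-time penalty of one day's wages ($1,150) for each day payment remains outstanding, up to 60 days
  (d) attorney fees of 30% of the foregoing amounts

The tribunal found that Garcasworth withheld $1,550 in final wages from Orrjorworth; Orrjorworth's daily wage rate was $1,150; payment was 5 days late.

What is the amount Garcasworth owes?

$13,520

Doubled: 2 × $1,550 = $3,100
Penalty days: min(5, 60) = 5
Waiting-time penalty: 5 × $1,150 = $5,750
Subtotal: $1,550 + $3,100 + $5,750 = $10,400
Attorney fees: 30% of $10,400 = $3,120
Total award: $10,400 + $3,120 = $13,520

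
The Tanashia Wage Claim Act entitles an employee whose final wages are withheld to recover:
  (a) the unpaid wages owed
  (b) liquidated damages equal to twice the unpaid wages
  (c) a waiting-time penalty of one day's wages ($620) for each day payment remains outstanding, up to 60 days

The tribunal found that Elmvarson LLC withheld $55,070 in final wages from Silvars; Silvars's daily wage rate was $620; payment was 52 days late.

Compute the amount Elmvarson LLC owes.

Doubled: 2 × $55,070 = $110,140
Penalty days: min(52, 60) = 52
Waiting-time penalty: 52 × $620 = $32,240
Total award: $55,070 + $110,140 + $32,240 = $197,450

$197,450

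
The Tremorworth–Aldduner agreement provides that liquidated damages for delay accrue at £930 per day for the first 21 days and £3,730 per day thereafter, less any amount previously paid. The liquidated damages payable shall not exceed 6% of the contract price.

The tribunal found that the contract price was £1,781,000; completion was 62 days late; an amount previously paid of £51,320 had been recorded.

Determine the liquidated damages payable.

First 21 days: 21 × £930 = £19,530
Remaining days: (62 − 21) × £3,730 = £152,930
Accrued per-day damages: £19,530 + £152,930 = £172,460
Less amount previously paid: £172,460 − £51,320 = £121,140
Cap: 6% of £1,781,000 = £106,860
Cap at £106,860: £121,140 exceeds the cap → £106,860

Liquidated damages: £106,860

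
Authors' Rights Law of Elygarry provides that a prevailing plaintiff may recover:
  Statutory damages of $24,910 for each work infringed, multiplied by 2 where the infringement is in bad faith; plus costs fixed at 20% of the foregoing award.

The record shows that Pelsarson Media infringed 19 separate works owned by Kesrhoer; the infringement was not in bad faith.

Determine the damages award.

Statutory damages: 19 × $24,910 = $473,290
Infringement not in bad faith: no ×2 enhancement.
Costs: 20% of $473,290 = $94,658
Award plus costs: $473,290 + $94,658 = $567,948

$567,948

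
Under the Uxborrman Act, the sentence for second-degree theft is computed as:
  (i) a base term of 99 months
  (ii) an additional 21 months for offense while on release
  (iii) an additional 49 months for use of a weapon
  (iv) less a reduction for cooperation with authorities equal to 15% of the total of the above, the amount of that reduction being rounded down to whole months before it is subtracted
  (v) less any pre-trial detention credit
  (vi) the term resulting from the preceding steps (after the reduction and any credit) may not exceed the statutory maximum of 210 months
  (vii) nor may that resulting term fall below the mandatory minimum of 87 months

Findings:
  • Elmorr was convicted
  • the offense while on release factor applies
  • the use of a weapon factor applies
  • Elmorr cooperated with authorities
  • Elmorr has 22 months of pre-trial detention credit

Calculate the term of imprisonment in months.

Offense while on release enhancement: +21 months
Use of a weapon enhancement: +49 months
Adjusted term: 99 months + 21 months + 49 months = 169 months
Cooperation with authorities reduction: 15% of 169 months = 25 months (rounded down)
After reduction: 169 − 25 = 144 months
Less pre-trial detention credit: 144 months − 22 months = 122 months
Cap at 210 months: 122 months is within the cap, no reduction.
Minimum 87 months: 122 months meets the minimum, no increase.

122 months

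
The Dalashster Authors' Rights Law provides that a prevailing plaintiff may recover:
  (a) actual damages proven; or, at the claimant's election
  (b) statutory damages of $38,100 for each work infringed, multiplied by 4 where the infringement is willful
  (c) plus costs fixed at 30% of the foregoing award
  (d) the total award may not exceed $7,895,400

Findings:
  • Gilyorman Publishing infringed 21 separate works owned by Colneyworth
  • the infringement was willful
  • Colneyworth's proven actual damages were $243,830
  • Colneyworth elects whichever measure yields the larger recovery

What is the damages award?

Statutory damages: 21 × $38,100 = $800,100
Multiplied by 4: 4 × $800,100 = $3,200,400
Greater of actual damages ($243,830) or enhanced statutory damages ($3,200,400): $3,200,400
Costs: 30% of $3,200,400 = $960,120
Award plus costs: $3,200,400 + $960,120 = $4,160,520
Cap at $7,895,400: $4,160,520 is within the cap, no reduction.

Award: $4,160,520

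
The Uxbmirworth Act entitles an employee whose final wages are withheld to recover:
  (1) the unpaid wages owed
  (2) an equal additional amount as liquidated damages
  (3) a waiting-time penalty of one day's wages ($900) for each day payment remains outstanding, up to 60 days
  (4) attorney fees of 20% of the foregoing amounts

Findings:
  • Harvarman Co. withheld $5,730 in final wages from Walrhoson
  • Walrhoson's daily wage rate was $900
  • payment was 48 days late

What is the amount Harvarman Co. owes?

$65,592

Liquidated damages (equal amount): $5,730
Penalty days: min(48, 60) = 48
Waiting-time penalty: 48 × $900 = $43,200
Subtotal: $5,730 + $5,730 + $43,200 = $54,660
Attorney fees: 20% of $54,660 = $10,932
Total award: $54,660 + $10,932 = $65,592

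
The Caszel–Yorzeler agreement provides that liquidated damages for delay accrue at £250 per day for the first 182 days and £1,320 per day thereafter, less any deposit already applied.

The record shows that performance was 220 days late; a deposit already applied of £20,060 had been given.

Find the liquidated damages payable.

£75,600

First 182 days: 182 × £250 = £45,500
Remaining days: (220 − 182) × £1,320 = £50,160
Accrued per-day damages: £45,500 + £50,160 = £95,660
Less deposit already applied: £95,660 − £20,060 = £75,600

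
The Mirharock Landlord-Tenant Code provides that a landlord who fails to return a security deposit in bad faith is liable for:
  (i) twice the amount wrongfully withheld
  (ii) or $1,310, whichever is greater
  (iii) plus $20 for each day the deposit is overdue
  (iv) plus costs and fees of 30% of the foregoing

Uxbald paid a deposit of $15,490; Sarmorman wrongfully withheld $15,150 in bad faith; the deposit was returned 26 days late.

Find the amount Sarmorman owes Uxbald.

$40,066

Doubled: 2 × $15,150 = $30,300
Minimum $1,310: $30,300 meets the minimum, no increase.
Late-return penalty: 26 × $20 = $520
Damages plus late penalty: $30,300 + $520 = $30,820
Costs and fees: 30% of $30,820 = $9,246
Total recovery: $30,820 + $9,246 = $40,066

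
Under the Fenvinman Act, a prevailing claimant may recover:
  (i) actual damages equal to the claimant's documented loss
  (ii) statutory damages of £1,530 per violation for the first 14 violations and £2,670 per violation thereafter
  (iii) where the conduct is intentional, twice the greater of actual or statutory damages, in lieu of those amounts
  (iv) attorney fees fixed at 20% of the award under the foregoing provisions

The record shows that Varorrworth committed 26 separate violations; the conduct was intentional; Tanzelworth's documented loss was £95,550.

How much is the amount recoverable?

First 14 violations: 14 × £1,530 = £21,420
Remaining violations: (26 − 14) × £2,670 = £32,040
Statutory damages: £21,420 + £32,040 = £53,460
Greater of actual damages (£95,550) or statutory damages (£53,460): £95,550
Doubled: 2 × £95,550 = £191,100
Attorney fees: 20% of £191,100 = £38,220
Total recovery: £191,100 + £38,220 = £229,320

£229,320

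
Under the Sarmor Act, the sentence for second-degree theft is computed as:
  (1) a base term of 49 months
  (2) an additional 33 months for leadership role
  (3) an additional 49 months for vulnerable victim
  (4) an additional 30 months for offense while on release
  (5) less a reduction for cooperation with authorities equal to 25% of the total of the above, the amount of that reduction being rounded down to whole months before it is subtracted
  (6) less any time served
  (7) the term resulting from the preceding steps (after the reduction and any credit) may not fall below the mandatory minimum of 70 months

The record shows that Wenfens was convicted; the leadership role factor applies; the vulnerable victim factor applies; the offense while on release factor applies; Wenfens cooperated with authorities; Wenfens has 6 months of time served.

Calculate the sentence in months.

Leadership role enhancement: +33 months
Vulnerable victim enhancement: +49 months
Offense while on release enhancement: +30 months
Adjusted term: 49 months + 33 months + 49 months + 30 months = 161 months
Cooperation with authorities reduction: 25% of 161 months = 40 months (rounded down)
After reduction: 161 − 40 = 121 months
Less time served: 121 months − 6 months = 115 months
Minimum 70 months: 115 months meets the minimum, no increase.

115 months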